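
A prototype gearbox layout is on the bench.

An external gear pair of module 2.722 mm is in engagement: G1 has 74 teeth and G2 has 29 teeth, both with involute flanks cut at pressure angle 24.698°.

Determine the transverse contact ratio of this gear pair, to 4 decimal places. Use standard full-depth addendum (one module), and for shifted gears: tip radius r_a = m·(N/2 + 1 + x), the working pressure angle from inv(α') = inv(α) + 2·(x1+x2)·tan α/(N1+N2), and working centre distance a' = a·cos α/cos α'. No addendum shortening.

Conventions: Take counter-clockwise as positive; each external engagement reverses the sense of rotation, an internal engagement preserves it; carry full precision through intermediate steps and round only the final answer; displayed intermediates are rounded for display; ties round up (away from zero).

1.5308

recognized (one external pair, fixed centres): single-mesh tooth geometry, m = 2.722, N1 = 74, N2 = 29
base radii: r_b1 = 91.500962, r_b2 = 35.858485
tip radii: r_a1 = 103.436000, r_a2 = 42.191000
no profile shift: α' = α, a' = a
action lengths: √(r_a1²−r_b1²) = 48.234636, √(r_a2²−r_b2²) = 22.231724
base pitch p_b = π·m·cos α = 7.769155
CR = (48.234636 + 22.231724 − 140.183000·sin 24.69800°)/7.769155 = 1.530790
contact ratio ≈ 1.5308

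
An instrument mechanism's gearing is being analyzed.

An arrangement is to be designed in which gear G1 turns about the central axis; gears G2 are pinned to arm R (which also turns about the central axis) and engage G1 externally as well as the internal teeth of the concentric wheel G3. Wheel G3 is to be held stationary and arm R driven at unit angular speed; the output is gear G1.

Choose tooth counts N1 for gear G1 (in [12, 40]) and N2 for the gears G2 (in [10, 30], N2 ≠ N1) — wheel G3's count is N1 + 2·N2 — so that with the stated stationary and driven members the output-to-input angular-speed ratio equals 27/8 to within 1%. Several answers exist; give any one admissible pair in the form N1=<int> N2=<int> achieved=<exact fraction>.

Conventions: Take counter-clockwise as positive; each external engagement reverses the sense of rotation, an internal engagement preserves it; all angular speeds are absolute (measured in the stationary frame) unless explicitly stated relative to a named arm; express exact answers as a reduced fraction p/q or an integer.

N1=16 N2=11 achieved=27/8

planetary set to be sized for 27/8 (Willis relation)
Willis with ω_ring = 0: ω_sun/ω_arm = (N1+N3)/N1; set equal to 27/8  ⇒  N3/N1 = 27/8 − 1 = 19/8
N3 = N1 + 2·N2  ⇒  N2/N1 = (N3/N1 − 1)/2 = (19/8 − 1)/2 = 11/16
smallest multiple with N1 ≥ 12 and N2 ≥ 10: k = 1  ⇒  N1 = 1·16 = 16, N2 = 1·11 = 11 (N1 ≤ 40, N2 ≤ 30, N2 ≠ N1 ✓), N3 = 16 + 2·11 = 38
check: (N1+N3)/N1 with N1 = 16, N3 = 38 gives 27/8; |achieved − target| = 0 ≤ 27/800 ✓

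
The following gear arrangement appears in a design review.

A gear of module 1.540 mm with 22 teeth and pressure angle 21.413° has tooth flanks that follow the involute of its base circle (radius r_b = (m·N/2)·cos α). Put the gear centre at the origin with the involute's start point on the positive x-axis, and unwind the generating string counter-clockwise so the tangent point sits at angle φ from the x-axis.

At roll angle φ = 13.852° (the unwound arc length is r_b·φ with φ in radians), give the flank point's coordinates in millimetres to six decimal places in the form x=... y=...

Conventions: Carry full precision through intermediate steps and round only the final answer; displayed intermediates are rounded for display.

x=16.224863 y=0.073851

single-mesh involute tooth geometry (22T wheel at module 1.540)
pitch radius r_p = m·N/2 = 1.540·22/2 = 16.940000
base radius r_b = r_p·cos α = 16.940000·cos 21.413° = 15.770683
roll angle φ = 13.852° = 0.24176301 rad
x = r_b·(cos φ + φ·sin φ) = 16.224863
y = r_b·(sin φ − φ·cos φ) = 0.073851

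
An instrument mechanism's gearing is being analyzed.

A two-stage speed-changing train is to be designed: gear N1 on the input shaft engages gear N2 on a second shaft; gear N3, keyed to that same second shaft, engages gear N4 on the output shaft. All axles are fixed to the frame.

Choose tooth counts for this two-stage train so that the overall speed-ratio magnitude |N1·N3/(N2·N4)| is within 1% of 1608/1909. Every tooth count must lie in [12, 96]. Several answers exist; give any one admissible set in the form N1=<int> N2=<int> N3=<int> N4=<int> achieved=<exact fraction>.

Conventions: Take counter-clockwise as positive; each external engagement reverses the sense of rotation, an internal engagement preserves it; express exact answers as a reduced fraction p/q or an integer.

2-stage fixed-axis compound train for ratio 1608/1909
target = 1608/1909 in lowest terms: an exact hit needs N1·N3 = k·1608 and N2·N4 = k·1909 for one integer k, every count in [12, 96]; additionally prefer no 1:1 stage (N1 ≠ N2, N3 ≠ N4)
k = 1: N1·N3 = 1608 = 24·67, N2·N4 = 1909 = 23·83
achieved = 24·67/(23·83) = 1608/1909; |achieved − target| = 0 ≤ 402/47725 ✓

N1=24 N2=23 N3=67 N4=83 achieved=1608/1909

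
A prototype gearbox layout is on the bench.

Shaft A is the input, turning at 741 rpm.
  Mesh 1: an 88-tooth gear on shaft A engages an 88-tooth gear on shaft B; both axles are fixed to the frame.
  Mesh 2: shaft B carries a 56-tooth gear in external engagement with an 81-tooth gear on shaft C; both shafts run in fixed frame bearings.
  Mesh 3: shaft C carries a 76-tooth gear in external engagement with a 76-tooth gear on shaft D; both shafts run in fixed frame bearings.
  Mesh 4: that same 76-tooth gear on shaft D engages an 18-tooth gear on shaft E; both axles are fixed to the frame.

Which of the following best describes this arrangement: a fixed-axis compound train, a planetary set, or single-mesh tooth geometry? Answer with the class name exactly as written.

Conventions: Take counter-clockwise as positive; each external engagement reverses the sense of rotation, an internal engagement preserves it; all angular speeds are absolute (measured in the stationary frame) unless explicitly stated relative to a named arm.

4-mesh fixed-axis compound train (all bearings frame-fixed)
classification: fixed-axis compound train

fixed-axis compound train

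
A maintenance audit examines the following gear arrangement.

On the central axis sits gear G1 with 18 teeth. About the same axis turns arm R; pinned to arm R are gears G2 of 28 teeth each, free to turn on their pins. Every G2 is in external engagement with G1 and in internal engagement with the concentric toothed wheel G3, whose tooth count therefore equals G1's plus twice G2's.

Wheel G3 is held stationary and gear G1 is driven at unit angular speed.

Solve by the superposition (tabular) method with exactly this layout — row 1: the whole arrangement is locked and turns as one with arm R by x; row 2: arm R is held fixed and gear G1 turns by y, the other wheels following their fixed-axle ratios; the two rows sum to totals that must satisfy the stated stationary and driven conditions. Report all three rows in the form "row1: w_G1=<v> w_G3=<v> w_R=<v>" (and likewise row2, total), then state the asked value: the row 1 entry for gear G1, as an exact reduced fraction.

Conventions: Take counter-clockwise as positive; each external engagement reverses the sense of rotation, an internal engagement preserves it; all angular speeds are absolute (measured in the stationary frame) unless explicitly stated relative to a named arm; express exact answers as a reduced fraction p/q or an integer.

row1: w_G1=9/46 w_G3=9/46 w_R=9/46
row2: w_G1=37/46 w_G3=-9/46 w_R=0
total: w_G1=1 w_G3=0 w_R=9/46
asked value: 9/46

planetary set (18T centre, 28T on arm, 74T internal) — Willis relation
row 1 — lock + rotate with arm: ω_sun = ω_ring = ω_arm = x
row 2 — arm fixed, fixed-axis ratios: sun y, ring −(18/74)·y, arm 0
boundary: total ω_ring = x − (18/74)·y = 0 and total ω_sun = x + y = 1  ⇒  y = 37/46, x = 9/46
row 2 ring = −(18/74)·37/46 = -9/46
totals (row 1 + row 2): sun 9/46 + 37/46 = 1, ring 9/46 + (-9/46) = 0, arm 9/46 + 0 = 9/46
asked cell (row1, sun) = 9/46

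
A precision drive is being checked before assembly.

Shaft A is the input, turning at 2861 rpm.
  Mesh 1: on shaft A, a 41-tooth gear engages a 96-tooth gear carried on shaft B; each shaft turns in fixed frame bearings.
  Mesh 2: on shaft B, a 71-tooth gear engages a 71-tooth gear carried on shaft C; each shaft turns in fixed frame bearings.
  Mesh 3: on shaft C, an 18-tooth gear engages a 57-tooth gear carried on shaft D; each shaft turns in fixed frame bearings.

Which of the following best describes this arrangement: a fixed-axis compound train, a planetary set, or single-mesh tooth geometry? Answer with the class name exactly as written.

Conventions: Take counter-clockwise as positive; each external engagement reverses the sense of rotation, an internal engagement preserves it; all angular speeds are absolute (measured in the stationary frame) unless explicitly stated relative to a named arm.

3-mesh fixed-axis compound train (all bearings frame-fixed)
classification: fixed-axis compound train

fixed-axis compound train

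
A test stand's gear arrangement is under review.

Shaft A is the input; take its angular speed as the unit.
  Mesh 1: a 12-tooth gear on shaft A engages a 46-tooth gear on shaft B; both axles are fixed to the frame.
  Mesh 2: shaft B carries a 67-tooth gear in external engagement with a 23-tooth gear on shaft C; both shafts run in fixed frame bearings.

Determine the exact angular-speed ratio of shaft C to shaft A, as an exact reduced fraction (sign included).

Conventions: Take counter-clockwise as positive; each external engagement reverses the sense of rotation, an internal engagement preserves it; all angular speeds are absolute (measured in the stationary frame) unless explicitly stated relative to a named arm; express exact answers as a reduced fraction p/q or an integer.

class = fixed-axis compound train [2 meshes; 2 ratios multiply, 2 sense flips]
mesh 1 [12T→46T]: running ratio 6/23, sense −
mesh 2 [67T→23T]: running ratio 402/529, sense +
ω_out/ω_in = 402/529

402/529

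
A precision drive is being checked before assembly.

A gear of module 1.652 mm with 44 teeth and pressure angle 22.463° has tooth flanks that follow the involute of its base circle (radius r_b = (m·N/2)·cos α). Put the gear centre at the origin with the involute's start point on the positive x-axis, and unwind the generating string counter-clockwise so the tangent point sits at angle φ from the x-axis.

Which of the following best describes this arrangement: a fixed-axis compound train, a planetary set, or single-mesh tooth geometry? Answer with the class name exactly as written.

recognized (one wheel, involute flank): single-mesh tooth geometry, m = 1.652, N = 44
classification: single-mesh tooth geometry

single-mesh tooth geometry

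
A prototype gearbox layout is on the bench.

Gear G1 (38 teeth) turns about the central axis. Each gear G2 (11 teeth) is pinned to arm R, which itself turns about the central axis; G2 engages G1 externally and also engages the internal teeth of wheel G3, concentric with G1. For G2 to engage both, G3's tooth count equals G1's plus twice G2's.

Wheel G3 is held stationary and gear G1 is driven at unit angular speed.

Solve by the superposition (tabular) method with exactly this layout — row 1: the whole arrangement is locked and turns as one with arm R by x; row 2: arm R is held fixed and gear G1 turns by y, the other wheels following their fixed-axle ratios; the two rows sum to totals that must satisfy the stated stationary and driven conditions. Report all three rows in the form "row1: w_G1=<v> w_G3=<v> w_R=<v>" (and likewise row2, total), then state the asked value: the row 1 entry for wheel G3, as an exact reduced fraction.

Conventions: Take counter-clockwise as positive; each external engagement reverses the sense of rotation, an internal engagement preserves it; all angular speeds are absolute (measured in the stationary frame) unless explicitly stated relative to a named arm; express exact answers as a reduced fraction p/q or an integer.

planetary set (38T centre, 11T on arm, 60T internal) — Willis relation
superposition row 1 [locked train]: every member turns x
superposition row 2 [arm held]: sun y, ring −(38/60)·y, arm 0
boundary: total ω_ring = x − (38/60)·y = 0 and total ω_sun = x + y = 1  ⇒  y = 30/49, x = 19/49
row 2 ring = −(38/60)·30/49 = -19/49
totals (row 1 + row 2): sun 19/49 + 30/49 = 1, ring 19/49 + (-19/49) = 0, arm 19/49 + 0 = 19/49
asked cell (row1, ring) = 19/49

row1: w_G1=19/49 w_G3=19/49 w_R=19/49
row2: w_G1=30/49 w_G3=-19/49 w_R=0
total: w_G1=1 w_G3=0 w_R=19/49
asked value: 19/49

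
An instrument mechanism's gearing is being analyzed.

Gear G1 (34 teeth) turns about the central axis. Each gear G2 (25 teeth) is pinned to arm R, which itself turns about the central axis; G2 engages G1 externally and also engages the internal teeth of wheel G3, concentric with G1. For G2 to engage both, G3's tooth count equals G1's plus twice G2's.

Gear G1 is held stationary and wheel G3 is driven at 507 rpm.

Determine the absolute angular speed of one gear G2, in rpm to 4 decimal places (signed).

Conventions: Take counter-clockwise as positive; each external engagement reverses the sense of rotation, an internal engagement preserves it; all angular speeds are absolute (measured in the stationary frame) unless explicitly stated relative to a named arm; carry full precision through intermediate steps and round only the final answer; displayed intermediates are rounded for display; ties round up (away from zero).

+851.7600 rpm

class = planetary set [G3 = 34+2·25 = 84; Willis about the carrier]
normalise by the input: solve with ω_ring = 1, then scale by 507 rpm
ring teeth: 34 + 2·25 = 84
34(ω_sun−ω_arm) = −84(ω_ring−ω_arm),  ω_sun = 0, ω_ring = 1
34(0−ω_arm) = −84(1−ω_arm)  ⇒  118·ω_arm = 84  ⇒  ω_arm = 42/59
sun–planet mesh: 34·(0−42/59) = −25·(ω_p−ω_arm)  ⇒  ω_p−ω_arm = 1428/1475
ω_p = 42/59 + 1428/1475 = 42/25
scale: ω_p = 42/25 × 507 rpm = +851.7600 rpm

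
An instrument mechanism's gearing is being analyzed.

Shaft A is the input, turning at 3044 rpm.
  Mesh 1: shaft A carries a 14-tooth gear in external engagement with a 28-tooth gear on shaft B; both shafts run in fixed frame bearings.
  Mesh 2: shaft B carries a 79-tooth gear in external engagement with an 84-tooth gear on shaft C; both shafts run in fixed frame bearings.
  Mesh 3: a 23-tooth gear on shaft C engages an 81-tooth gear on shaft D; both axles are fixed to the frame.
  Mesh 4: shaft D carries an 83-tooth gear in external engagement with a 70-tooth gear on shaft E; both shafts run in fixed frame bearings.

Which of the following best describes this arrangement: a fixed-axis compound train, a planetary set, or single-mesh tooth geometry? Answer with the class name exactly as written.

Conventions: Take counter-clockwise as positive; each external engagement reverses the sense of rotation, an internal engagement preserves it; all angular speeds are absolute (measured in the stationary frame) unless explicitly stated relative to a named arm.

fixed-axis compound train

topology: fixed-axis compound train — 4 meshes, A→E
classification: fixed-axis compound train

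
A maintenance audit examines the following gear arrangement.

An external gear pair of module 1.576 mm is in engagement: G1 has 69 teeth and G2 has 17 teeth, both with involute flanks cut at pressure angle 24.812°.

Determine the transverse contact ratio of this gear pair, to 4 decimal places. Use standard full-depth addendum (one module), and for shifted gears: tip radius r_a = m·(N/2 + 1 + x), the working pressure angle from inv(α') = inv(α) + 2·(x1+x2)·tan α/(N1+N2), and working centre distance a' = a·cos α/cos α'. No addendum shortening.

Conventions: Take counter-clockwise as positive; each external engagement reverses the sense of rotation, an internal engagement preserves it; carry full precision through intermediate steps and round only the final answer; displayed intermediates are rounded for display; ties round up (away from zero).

class = single-mesh tooth geometry [involute pair 69T × 17T, m = 1.576]
base radii: r_b1 = 49.352899, r_b2 = 12.159410
tip radii: r_a1 = 55.948000, r_a2 = 14.972000
no profile shift: α' = α, a' = a
action lengths: √(r_a1²−r_b1²) = 26.352799, √(r_a2²−r_b2²) = 8.735533
base pitch p_b = π·m·cos α = 4.494107
CR = (26.352799 + 8.735533 − 67.768000·sin 24.81200°)/4.494107 = 1.479720
contact ratio ≈ 1.4797

1.4797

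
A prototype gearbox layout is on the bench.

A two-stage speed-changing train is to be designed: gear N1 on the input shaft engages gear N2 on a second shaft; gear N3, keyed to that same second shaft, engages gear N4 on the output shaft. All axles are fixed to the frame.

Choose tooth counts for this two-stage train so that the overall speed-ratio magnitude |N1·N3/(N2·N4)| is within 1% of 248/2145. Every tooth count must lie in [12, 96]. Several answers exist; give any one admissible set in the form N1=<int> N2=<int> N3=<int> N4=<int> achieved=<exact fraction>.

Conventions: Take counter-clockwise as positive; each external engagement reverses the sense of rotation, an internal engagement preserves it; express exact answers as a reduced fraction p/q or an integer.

N1=16 N2=55 N3=31 N4=78 achieved=248/2145

class = fixed-axis compound train [2-stage, 248/2145 wanted]
target = 248/2145 in lowest terms: an exact hit needs N1·N3 = k·248 and N2·N4 = k·2145 for one integer k, every count in [12, 96]; additionally prefer no 1:1 stage (N1 ≠ N2, N3 ≠ N4)
k = 1: no 1:1-free in-range split of k·248 and k·2145 into factor pairs; take k = 2
k = 2: N1·N3 = 496 = 16·31, N2·N4 = 4290 = 55·78
achieved = 16·31/(55·78) = 248/2145; |achieved − target| = 0 ≤ 62/53625 ✓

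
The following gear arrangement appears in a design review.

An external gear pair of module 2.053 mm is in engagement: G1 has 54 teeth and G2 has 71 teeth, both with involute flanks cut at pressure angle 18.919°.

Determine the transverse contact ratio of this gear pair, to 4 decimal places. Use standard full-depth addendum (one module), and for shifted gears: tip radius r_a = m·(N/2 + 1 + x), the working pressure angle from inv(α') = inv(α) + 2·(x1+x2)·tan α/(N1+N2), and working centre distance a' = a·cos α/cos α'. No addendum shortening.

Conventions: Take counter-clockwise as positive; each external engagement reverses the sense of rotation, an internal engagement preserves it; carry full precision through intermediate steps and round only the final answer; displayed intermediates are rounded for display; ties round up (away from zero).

1.8536

class = single-mesh tooth geometry [involute pair 54T × 71T, m = 2.053]
base radii: r_b1 = 52.436501, r_b2 = 68.944288
tip radii: r_a1 = 57.484000, r_a2 = 74.934500
no profile shift: α' = α, a' = a
action lengths: √(r_a1²−r_b1²) = 23.554695, √(r_a2²−r_b2²) = 29.357529
base pitch p_b = π·m·cos α = 6.101264
CR = (23.554695 + 29.357529 − 128.312500·sin 18.91900°)/6.101264 = 1.853602
contact ratio ≈ 1.8536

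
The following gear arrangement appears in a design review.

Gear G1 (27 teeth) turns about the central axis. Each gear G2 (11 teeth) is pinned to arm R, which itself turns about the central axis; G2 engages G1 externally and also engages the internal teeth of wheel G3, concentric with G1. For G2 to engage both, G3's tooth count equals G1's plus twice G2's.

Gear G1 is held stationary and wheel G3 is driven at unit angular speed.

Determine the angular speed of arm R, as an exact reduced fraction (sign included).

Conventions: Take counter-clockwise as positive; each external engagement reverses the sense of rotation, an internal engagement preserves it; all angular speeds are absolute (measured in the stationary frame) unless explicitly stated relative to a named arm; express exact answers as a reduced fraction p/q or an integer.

49/76

class = planetary set [G3 = 27+2·11 = 49; Willis about the carrier]
ring teeth: 27 + 2·11 = 49
27(ω_sun−ω_arm) = −49(ω_ring−ω_arm),  ω_sun = 0, ω_ring = 1
27(0−ω_arm) = −49(1−ω_arm)  ⇒  76·ω_arm = 49  ⇒  ω_arm = 49/76
exact speed ratio = 49/76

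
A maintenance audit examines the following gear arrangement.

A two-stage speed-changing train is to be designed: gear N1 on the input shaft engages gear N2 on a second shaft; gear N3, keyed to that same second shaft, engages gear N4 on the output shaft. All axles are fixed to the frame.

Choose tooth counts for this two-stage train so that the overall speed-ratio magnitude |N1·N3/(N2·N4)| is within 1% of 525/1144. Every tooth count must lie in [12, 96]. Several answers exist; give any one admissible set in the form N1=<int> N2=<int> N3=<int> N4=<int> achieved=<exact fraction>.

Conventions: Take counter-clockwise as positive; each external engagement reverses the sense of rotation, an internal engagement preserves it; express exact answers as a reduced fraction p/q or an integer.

N1=15 N2=13 N3=35 N4=88 achieved=525/1144

2-stage fixed-axis compound train for ratio 525/1144
target = 525/1144 in lowest terms: an exact hit needs N1·N3 = k·525 and N2·N4 = k·1144 for one integer k, every count in [12, 96]; additionally prefer no 1:1 stage (N1 ≠ N2, N3 ≠ N4)
k = 1: N1·N3 = 525 = 15·35, N2·N4 = 1144 = 13·88
achieved = 15·35/(13·88) = 525/1144; |achieved − target| = 0 ≤ 21/4576 ✓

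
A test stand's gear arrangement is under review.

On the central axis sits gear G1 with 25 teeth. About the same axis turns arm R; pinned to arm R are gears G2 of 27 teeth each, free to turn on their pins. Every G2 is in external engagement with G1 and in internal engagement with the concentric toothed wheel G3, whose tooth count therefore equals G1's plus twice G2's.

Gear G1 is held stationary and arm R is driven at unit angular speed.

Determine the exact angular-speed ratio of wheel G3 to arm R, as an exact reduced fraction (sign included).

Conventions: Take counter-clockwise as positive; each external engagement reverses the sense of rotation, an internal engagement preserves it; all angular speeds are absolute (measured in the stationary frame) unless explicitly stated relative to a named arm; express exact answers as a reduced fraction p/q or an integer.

104/79

recognized (axles ride arm R): planetary set, 25/27/79 teeth
ring teeth: 25 + 2·27 = 79
25(ω_sun−ω_arm) = −79(ω_ring−ω_arm),  ω_sun = 0, ω_arm = 1
ω_ring = 1 − (25/79)(0−1) = 104/79
ω_out/ω_in = 104/79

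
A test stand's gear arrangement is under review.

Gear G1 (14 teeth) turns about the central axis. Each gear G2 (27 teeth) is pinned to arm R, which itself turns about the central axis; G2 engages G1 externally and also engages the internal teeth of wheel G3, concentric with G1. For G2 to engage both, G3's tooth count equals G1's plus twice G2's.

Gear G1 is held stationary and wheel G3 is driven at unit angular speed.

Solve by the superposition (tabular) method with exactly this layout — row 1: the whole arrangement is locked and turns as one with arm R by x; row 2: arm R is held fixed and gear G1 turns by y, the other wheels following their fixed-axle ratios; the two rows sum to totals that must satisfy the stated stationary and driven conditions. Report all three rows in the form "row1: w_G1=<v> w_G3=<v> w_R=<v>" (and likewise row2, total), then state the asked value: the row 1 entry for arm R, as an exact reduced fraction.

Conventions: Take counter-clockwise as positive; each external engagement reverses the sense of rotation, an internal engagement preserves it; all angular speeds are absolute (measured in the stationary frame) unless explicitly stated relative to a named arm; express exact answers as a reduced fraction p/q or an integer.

recognized (axles ride arm R): planetary set, 14/27/68 teeth
row 1 — lock + rotate with arm: ω_sun = ω_ring = ω_arm = x
row 2 — arm fixed, fixed-axis ratios: sun y, ring −(14/68)·y, arm 0
boundary: total ω_sun = x + y = 0 and total ω_ring = x − (14/68)·y = 1  ⇒  y = -34/41, x = 34/41
row 2 ring = −(14/68)·(-34/41) = 7/41
totals (row 1 + row 2): sun 34/41 + (-34/41) = 0, ring 34/41 + 7/41 = 1, arm 34/41 + 0 = 34/41
asked cell (row1, arm) = 34/41

row1: w_G1=34/41 w_G3=34/41 w_R=34/41
row2: w_G1=-34/41 w_G3=7/41 w_R=0
total: w_G1=0 w_G3=1 w_R=34/41
asked value: 34/41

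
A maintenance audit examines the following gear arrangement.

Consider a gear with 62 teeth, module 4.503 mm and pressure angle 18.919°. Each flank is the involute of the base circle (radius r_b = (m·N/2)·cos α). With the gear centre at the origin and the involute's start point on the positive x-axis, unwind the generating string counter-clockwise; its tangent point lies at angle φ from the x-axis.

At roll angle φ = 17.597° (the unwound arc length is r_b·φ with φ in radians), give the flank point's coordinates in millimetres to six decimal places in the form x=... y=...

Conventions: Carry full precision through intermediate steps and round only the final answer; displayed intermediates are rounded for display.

topology: single-mesh involute geometry — m = 4.503, N = 62
pitch radius r_p = m·N/2 = 4.503·62/2 = 139.593000
base radius r_b = r_p·cos α = 139.593000·cos 18.919° = 132.051892
roll angle φ = 17.597° = 0.30712559 rad
x = r_b·(cos φ + φ·sin φ) = 138.133766
y = r_b·(sin φ − φ·cos φ) = 1.263192

x=138.133766 y=1.263192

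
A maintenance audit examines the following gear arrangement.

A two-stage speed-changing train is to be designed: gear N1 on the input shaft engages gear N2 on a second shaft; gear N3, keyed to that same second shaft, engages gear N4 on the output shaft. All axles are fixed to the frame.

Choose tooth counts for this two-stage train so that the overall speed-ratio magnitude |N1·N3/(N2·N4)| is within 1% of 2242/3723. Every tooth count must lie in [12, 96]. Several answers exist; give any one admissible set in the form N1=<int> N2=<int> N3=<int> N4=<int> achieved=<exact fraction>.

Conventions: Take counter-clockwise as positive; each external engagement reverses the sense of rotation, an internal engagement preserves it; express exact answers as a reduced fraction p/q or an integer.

2-stage fixed-axis compound train for ratio 2242/3723
target = 2242/3723 in lowest terms: an exact hit needs N1·N3 = k·2242 and N2·N4 = k·3723 for one integer k, every count in [12, 96]; additionally prefer no 1:1 stage (N1 ≠ N2, N3 ≠ N4)
k = 1: N1·N3 = 2242 = 38·59, N2·N4 = 3723 = 51·73
achieved = 38·59/(51·73) = 2242/3723; |achieved − target| = 0 ≤ 1121/186150 ✓

N1=38 N2=51 N3=59 N4=73 achieved=2242/3723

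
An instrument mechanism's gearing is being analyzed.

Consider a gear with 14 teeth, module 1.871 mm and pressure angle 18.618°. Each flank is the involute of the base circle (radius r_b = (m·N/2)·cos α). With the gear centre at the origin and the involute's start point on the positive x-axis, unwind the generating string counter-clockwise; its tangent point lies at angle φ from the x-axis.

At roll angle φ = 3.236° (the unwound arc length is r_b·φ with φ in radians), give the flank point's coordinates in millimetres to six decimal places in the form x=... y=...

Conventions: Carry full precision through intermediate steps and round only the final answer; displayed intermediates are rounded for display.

x=12.431390 y=0.000745

single-mesh involute tooth geometry (14T wheel at module 1.871)
pitch radius r_p = m·N/2 = 1.871·14/2 = 13.097000
base radius r_b = r_p·cos α = 13.097000·cos 18.618° = 12.411610
roll angle φ = 3.236° = 0.05647885 rad
x = r_b·(cos φ + φ·sin φ) = 12.431390
y = r_b·(sin φ − φ·cos φ) = 0.000745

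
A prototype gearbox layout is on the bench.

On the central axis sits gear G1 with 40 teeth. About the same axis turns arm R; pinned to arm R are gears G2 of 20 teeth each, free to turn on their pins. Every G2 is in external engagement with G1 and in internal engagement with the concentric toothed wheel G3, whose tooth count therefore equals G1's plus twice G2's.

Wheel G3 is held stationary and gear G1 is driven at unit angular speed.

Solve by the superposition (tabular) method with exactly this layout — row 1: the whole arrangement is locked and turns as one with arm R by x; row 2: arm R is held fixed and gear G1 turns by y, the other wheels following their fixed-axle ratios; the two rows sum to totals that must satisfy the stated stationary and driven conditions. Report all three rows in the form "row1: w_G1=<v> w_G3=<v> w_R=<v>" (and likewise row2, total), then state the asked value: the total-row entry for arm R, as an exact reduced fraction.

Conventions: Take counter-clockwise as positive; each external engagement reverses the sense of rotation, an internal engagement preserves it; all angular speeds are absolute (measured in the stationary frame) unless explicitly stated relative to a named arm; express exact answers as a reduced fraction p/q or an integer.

planetary set (40T centre, 20T on arm, 80T internal) — Willis relation
row 1 — lock + rotate with arm: ω_sun = ω_ring = ω_arm = x
row 2 (arm held, sun turns y): ω_ring = −(40/80)·y, ω_arm = 0
boundary: total ω_ring = x − (40/80)·y = 0 and total ω_sun = x + y = 1  ⇒  y = 2/3, x = 1/3
row 2 ring = −(40/80)·2/3 = -1/3
totals (row 1 + row 2): sun 1/3 + 2/3 = 1, ring 1/3 + (-1/3) = 0, arm 1/3 + 0 = 1/3
asked cell (total, arm) = 1/3

row1: w_G1=1/3 w_G3=1/3 w_R=1/3
row2: w_G1=2/3 w_G3=-1/3 w_R=0
total: w_G1=1 w_G3=0 w_R=1/3
asked value: 1/3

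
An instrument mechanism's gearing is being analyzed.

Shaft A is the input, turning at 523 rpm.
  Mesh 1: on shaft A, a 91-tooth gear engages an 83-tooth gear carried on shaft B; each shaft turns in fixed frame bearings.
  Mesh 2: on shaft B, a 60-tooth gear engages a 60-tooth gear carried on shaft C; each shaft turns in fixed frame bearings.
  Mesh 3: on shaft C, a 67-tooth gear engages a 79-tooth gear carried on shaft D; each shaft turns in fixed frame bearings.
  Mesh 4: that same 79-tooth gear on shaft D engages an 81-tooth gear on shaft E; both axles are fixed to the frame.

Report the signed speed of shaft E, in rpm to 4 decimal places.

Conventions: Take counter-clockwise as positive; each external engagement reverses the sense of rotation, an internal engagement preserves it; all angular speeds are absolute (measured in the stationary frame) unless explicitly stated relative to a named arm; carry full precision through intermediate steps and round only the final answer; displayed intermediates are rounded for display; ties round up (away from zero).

class = fixed-axis compound train [4 meshes; 4 ratios multiply, 4 sense flips]
mesh 1 [91T→83T]: ω = 523.0000×91/83 = 573.4096 rpm, sense flips to −
mesh 2 [60T→60T]: ω = 573.4096×60/60 = 573.4096 rpm, sense flips to +
mesh 3 [67T→79T]: ω = 573.4096×67/79 = 486.3094 rpm, sense flips to −
mesh 4 [79T→81T]: ω = 486.3094×79/81 = 474.3018 rpm, sense flips to +
signed output speed = +474.3018 rpm

+474.3018 rpm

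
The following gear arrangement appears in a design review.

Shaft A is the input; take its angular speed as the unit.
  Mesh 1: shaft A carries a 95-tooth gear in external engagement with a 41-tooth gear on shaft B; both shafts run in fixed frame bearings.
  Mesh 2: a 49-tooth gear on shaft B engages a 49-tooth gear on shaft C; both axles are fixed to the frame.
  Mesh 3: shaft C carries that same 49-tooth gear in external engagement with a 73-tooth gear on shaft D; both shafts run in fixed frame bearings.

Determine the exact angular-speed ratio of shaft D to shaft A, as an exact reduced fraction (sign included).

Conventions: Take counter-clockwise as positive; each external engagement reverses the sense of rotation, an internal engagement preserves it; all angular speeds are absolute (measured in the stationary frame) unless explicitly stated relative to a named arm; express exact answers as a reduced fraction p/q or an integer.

class = fixed-axis compound train [3 meshes; 3 ratios multiply, 3 sense flips]
mesh 1 [95T→41T]: running ratio 95/41, sense −
mesh 2 [49T→49T]: running ratio 95/41, sense +
mesh 3 [49T→73T]: running ratio 4655/2993, sense −
ω_out/ω_in = -4655/2993

-4655/2993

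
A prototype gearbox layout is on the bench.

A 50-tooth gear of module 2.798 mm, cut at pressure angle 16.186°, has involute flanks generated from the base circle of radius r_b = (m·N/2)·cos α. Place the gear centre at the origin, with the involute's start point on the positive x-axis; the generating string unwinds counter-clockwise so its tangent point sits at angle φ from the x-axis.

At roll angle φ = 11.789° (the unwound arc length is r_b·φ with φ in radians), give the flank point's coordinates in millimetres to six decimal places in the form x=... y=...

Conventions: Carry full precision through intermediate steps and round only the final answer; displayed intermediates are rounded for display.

x=68.584300 y=0.194234

class = single-mesh tooth geometry [base-circle involute, m = 2.798, 50T]
pitch radius r_p = m·N/2 = 2.798·50/2 = 69.950000
base radius r_b = r_p·cos α = 69.950000·cos 16.186° = 67.177310
roll angle φ = 11.789° = 0.20575687 rad
x = r_b·(cos φ + φ·sin φ) = 68.584300
y = r_b·(sin φ − φ·cos φ) = 0.194234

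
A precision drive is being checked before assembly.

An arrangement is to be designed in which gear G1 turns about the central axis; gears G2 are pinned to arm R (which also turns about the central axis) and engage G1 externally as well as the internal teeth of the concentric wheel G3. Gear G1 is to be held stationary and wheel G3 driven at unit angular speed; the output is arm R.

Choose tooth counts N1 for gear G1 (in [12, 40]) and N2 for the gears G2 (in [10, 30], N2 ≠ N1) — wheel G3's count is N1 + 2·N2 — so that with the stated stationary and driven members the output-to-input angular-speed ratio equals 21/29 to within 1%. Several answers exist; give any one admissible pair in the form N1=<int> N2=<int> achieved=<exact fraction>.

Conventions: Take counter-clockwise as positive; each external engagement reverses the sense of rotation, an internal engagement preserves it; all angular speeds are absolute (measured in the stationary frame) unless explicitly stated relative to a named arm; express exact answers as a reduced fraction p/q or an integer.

topology: planetary set — design target 21/29, arm = carrier (Willis)
Willis with ω_sun = 0: ω_arm/ω_ring = N3/(N1+N3); set equal to 21/29  ⇒  N3/N1 = (21/29)/(1 − 21/29) = 21/8
N3 = N1 + 2·N2  ⇒  N2/N1 = (N3/N1 − 1)/2 = (21/8 − 1)/2 = 13/16
smallest multiple with N1 ≥ 12 and N2 ≥ 10: k = 1  ⇒  N1 = 1·16 = 16, N2 = 1·13 = 13 (N1 ≤ 40, N2 ≤ 30, N2 ≠ N1 ✓), N3 = 16 + 2·13 = 42
check: N3/(N1+N3) with N1 = 16, N3 = 42 gives 21/29; |achieved − target| = 0 ≤ 21/2900 ✓

N1=16 N2=13 achieved=21/29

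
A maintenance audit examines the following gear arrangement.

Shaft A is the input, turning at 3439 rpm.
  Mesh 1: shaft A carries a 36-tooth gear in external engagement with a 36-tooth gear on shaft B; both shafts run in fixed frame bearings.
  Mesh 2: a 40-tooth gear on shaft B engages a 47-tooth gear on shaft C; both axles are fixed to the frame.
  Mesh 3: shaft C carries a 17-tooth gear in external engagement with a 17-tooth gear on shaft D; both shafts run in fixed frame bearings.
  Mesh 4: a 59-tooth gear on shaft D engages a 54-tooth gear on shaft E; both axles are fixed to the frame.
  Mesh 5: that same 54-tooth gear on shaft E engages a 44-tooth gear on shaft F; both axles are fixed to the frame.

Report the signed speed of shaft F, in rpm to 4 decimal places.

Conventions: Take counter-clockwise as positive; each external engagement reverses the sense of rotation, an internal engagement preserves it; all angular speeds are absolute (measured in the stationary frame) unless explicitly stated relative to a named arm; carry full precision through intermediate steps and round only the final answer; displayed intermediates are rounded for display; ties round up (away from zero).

5-mesh fixed-axis compound train (all bearings frame-fixed)
mesh 1 [36T→36T]: ω = 3439.0000×36/36 = 3439.0000 rpm, sense flips to −
mesh 2 [40T→47T]: ω = 3439.0000×40/47 = 2926.8085 rpm, sense flips to +
mesh 3 [17T→17T]: ω = 2926.8085×17/17 = 2926.8085 rpm, sense flips to −
mesh 4 [59T→54T]: ω = 2926.8085×59/54 = 3197.8093 rpm, sense flips to +
mesh 5 [54T→44T]: ω = 3197.8093×54/44 = 3924.5841 rpm, sense flips to −
signed output speed = -3924.5841 rpm

-3924.5841 rpm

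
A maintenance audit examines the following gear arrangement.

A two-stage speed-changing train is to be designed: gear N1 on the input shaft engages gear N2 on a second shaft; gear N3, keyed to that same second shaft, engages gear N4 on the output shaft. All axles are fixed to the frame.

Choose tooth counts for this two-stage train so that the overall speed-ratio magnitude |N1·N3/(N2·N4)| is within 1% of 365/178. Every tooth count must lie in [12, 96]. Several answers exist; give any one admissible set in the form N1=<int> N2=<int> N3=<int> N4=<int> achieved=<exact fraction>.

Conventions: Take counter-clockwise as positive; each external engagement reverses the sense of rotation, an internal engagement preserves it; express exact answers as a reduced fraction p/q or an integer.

N1=30 N2=12 N3=73 N4=89 achieved=365/178

design class (target 365/178): fixed-axis compound train
target = 365/178 in lowest terms: an exact hit needs N1·N3 = k·365 and N2·N4 = k·178 for one integer k, every count in [12, 96]; additionally prefer no 1:1 stage (N1 ≠ N2, N3 ≠ N4)
k = 1…5: no 1:1-free in-range split of k·365 and k·178 into factor pairs; take k = 6
k = 6: N1·N3 = 2190 = 30·73, N2·N4 = 1068 = 12·89
achieved = 30·73/(12·89) = 365/178; |achieved − target| = 0 ≤ 73/3560 ✓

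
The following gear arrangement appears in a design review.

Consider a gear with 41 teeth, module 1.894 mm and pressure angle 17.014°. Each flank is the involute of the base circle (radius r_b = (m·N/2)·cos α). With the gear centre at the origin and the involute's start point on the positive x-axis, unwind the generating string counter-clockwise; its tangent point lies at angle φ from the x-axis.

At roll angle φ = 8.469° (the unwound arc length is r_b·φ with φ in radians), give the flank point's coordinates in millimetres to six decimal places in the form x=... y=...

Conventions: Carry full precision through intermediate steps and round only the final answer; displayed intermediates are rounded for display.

topology: single-mesh involute geometry — m = 1.894, N = 41
pitch radius r_p = m·N/2 = 1.894·41/2 = 38.827000
base radius r_b = r_p·cos α = 38.827000·cos 17.014° = 37.127670
roll angle φ = 8.469° = 0.14781193 rad
x = r_b·(cos φ + φ·sin φ) = 37.531047
y = r_b·(sin φ − φ·cos φ) = 0.039880

x=37.531047 y=0.039880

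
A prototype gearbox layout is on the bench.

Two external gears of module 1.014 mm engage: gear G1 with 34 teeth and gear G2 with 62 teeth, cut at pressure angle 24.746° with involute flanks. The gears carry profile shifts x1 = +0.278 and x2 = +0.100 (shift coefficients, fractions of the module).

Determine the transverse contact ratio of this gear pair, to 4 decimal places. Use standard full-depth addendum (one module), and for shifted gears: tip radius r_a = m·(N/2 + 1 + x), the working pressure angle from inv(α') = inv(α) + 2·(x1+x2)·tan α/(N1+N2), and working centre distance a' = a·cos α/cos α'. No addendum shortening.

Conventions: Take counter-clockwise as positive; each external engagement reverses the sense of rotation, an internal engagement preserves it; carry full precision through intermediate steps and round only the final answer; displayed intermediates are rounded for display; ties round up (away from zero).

1.4862

topology: single-mesh involute geometry — m = 1.014, 34T/62T pair
base radii: r_b1 = 15.655076, r_b2 = 28.547491
tip radii: r_a1 = 18.533892, r_a2 = 32.549400
inv(α') = inv(24.746°) + 2·(+0.278+0.100)·tan α/(34+62) = 0.03265225  ⇒  α' = 25.68375°
a' = a·cos α / cos α' = 48.6720·cos 24.746°/cos 25.68375° = 49.048568
action lengths: √(r_a1²−r_b1²) = 9.920875, √(r_a2²−r_b2²) = 15.636630
base pitch p_b = π·m·cos α = 2.893051
CR = (9.920875 + 15.636630 − 49.048568·sin 25.68375°)/2.893051 = 1.486210
contact ratio ≈ 1.4862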